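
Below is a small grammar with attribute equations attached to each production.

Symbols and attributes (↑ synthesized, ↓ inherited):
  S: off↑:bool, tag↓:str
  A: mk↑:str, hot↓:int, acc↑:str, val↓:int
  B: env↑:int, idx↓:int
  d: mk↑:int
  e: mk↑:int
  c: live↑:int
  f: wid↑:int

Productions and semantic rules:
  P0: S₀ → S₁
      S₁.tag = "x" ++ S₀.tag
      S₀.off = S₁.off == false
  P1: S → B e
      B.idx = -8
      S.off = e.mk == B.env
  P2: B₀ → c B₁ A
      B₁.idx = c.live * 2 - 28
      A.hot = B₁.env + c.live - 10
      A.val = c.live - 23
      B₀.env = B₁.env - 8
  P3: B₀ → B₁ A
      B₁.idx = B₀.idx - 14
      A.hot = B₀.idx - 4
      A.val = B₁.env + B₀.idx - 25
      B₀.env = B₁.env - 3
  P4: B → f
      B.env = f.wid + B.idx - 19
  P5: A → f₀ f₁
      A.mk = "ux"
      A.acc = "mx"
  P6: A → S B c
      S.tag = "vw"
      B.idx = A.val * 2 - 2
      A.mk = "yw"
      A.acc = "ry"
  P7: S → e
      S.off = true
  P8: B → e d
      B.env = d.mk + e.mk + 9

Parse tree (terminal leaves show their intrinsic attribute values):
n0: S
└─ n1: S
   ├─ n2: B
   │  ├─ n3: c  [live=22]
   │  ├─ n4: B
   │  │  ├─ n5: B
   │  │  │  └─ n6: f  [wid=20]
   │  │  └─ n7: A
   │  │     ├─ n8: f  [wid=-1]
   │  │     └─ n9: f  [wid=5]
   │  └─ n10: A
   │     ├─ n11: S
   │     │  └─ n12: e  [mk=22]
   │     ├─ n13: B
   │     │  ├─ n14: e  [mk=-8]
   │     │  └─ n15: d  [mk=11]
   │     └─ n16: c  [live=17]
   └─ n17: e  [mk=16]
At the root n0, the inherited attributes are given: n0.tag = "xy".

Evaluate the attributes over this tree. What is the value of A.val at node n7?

-6

1. n0.tag = "xy"  [given at root]
2. n1.tag = "xxy"  ["x" ++ S₀.tag]
3. n2.idx = -8  [-8]
4. n3.live = 22  [terminal]
5. n4.idx = 16  [c.live * 2 - 28]
6. n5.idx = 2  [B₀.idx - 14]
7. n6.wid = 20  [terminal]
8. n5.env = 3  [f.wid + B.idx - 19]
9. n7.hot = 12  [B₀.idx - 4]
10. n7.val = -6  [B₁.env + B₀.idx - 25]
11. n8.wid = -1  [terminal]
12. n9.wid = 5  [terminal]
13. n7.mk = "ux"  ["ux"]
14. n7.acc = "mx"  ["mx"]
15. n4.env = 0  [B₁.env - 3]
16. n10.hot = 12  [B₁.env + c.live - 10]
17. n10.val = -1  [c.live - 23]
18. n11.tag = "vw"  ["vw"]
19. n12.mk = 22  [terminal]
20. n11.off = true  [true]
21. n13.idx = -4  [A.val * 2 - 2]
22. n14.mk = -8  [terminal]
23. n15.mk = 11  [terminal]
24. n13.env = 12  [d.mk + e.mk + 9]
25. n16.live = 17  [terminal]
26. n10.mk = "yw"  ["yw"]
27. n10.acc = "ry"  ["ry"]
28. n2.env = -8  [B₁.env - 8]
29. n17.mk = 16  [terminal]
30. n1.off = false  [e.mk == B.env]
31. n0.off = true  [S₁.off == false]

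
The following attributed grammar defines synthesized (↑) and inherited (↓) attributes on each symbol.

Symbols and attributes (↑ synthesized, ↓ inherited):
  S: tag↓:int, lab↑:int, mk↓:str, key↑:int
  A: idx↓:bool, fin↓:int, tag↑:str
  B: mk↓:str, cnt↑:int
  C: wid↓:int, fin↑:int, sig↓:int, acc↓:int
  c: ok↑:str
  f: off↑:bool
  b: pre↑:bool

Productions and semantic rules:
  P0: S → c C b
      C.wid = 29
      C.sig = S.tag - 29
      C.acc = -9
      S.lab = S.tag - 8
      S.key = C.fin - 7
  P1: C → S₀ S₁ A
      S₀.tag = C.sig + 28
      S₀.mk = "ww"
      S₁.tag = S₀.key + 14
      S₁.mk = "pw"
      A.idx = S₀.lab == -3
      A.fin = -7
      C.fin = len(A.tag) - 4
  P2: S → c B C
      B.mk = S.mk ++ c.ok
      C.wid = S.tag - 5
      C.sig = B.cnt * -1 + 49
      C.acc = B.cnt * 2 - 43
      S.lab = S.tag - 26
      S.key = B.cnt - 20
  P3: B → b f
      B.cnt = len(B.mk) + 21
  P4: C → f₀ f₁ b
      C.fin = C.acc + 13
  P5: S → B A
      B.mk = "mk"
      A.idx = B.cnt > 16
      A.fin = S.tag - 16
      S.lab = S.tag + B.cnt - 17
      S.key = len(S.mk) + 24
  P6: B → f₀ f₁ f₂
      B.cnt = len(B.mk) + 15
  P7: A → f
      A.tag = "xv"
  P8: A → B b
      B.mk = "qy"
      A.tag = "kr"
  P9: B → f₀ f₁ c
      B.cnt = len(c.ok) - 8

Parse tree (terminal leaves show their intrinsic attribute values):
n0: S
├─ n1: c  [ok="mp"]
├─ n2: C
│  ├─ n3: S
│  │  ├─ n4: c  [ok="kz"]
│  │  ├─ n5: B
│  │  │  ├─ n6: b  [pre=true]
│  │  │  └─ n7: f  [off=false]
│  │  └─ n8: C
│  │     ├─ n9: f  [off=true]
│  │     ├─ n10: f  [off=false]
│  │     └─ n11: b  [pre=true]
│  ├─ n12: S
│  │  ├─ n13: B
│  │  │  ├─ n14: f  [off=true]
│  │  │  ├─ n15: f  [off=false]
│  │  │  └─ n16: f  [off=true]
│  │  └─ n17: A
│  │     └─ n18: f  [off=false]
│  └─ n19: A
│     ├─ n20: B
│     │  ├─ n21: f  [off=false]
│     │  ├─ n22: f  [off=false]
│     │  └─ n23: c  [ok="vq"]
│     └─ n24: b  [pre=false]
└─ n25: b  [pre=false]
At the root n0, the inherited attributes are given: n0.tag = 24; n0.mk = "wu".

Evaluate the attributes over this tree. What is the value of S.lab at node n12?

1. n0.tag = 24  [given at root]
2. n0.mk = "wu"  [given at root]
3. n1.ok = "mp"  [terminal]
4. n2.wid = 29  [29]
5. n2.sig = -5  [S.tag - 29]
6. n2.acc = -9  [-9]
7. n3.tag = 23  [C.sig + 28]
8. n3.mk = "ww"  ["ww"]
9. n4.ok = "kz"  [terminal]
10. n5.mk = "wwkz"  [S.mk ++ c.ok]
11. n6.pre = true  [terminal]
12. n7.off = false  [terminal]
13. n5.cnt = 25  [len(B.mk) + 21]
14. n8.wid = 18  [S.tag - 5]
15. n8.sig = 24  [B.cnt * -1 + 49]
16. n8.acc = 7  [B.cnt * 2 - 43]
17. n9.off = true  [terminal]
18. n10.off = false  [terminal]
19. n11.pre = true  [terminal]
20. n8.fin = 20  [C.acc + 13]
21. n3.lab = -3  [S.tag - 26]
22. n3.key = 5  [B.cnt - 20]
23. n12.tag = 19  [S₀.key + 14]
24. n12.mk = "pw"  ["pw"]
25. n13.mk = "mk"  ["mk"]
26. n14.off = true  [terminal]
27. n15.off = false  [terminal]
28. n16.off = true  [terminal]
29. n13.cnt = 17  [len(B.mk) + 15]
30. n17.idx = true  [B.cnt > 16]
31. n17.fin = 3  [S.tag - 16]
32. n18.off = false  [terminal]
33. n17.tag = "xv"  ["xv"]
34. n12.lab = 19  [S.tag + B.cnt - 17]
35. n12.key = 26  [len(S.mk) + 24]
36. n19.idx = true  [S₀.lab == -3]
37. n19.fin = -7  [-7]
38. n20.mk = "qy"  ["qy"]
39. n21.off = false  [terminal]
40. n22.off = false  [terminal]
41. n23.ok = "vq"  [terminal]
42. n20.cnt = -6  [len(c.ok) - 8]
43. n24.pre = false  [terminal]
44. n19.tag = "kr"  ["kr"]
45. n2.fin = -2  [len(A.tag) - 4]
46. n25.pre = false  [terminal]
47. n0.lab = 16  [S.tag - 8]
48. n0.key = -9  [C.fin - 7]

19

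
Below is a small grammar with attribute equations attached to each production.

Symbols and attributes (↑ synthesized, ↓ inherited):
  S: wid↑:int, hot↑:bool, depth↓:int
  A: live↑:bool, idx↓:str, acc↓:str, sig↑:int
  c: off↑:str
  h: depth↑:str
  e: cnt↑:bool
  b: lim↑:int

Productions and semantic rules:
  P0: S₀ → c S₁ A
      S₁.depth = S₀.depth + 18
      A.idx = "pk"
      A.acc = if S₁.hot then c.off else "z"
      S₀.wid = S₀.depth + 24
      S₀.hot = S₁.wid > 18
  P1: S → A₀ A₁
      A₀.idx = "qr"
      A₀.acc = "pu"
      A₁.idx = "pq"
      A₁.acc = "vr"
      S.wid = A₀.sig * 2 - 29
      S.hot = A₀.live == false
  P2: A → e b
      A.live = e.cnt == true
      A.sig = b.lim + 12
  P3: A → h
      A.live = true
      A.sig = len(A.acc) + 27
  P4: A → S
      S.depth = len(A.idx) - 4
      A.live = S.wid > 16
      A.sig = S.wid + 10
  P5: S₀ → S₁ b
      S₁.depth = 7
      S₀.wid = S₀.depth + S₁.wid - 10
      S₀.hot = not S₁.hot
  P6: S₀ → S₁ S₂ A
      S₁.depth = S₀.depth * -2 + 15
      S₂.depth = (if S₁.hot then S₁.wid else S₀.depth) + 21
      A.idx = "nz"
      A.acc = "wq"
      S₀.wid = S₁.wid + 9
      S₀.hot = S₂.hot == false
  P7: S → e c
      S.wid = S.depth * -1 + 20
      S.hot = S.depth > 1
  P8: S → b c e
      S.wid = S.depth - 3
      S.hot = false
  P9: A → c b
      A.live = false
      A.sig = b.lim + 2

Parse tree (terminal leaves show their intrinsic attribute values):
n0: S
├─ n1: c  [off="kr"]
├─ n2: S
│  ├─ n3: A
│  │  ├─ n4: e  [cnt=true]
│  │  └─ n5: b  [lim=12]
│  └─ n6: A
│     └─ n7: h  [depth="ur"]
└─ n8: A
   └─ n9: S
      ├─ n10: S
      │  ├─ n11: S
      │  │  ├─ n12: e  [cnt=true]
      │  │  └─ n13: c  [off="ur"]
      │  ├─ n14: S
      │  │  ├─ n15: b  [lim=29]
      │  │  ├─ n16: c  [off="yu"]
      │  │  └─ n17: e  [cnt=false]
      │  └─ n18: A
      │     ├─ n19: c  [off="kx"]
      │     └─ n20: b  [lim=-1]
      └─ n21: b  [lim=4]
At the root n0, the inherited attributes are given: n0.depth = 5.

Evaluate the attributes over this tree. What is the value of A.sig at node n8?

26

1. n0.depth = 5  [given at root]
2. n1.off = "kr"  [terminal]
3. n2.depth = 23  [S₀.depth + 18]
4. n3.idx = "qr"  ["qr"]
5. n3.acc = "pu"  ["pu"]
6. n4.cnt = true  [terminal]
7. n5.lim = 12  [terminal]
8. n3.live = true  [e.cnt == true]
9. n3.sig = 24  [b.lim + 12]
10. n6.idx = "pq"  ["pq"]
11. n6.acc = "vr"  ["vr"]
12. n7.depth = "ur"  [terminal]
13. n6.live = true  [true]
14. n6.sig = 29  [len(A.acc) + 27]
15. n2.wid = 19  [A₀.sig * 2 - 29]
16. n2.hot = false  [A₀.live == false]
17. n8.idx = "pk"  ["pk"]
18. n8.acc = "z"  [if S₁.hot then c.off else "z"]
19. n9.depth = -2  [len(A.idx) - 4]
20. n10.depth = 7  [7]
21. n11.depth = 1  [S₀.depth * -2 + 15]
22. n12.cnt = true  [terminal]
23. n13.off = "ur"  [terminal]
24. n11.wid = 19  [S.depth * -1 + 20]
25. n11.hot = false  [S.depth > 1]
26. n14.depth = 28  [(if S₁.hot then S₁.wid else S₀.depth) + 21]
27. n15.lim = 29  [terminal]
28. n16.off = "yu"  [terminal]
29. n17.cnt = false  [terminal]
30. n14.wid = 25  [S.depth - 3]
31. n14.hot = false  [false]
32. n18.idx = "nz"  ["nz"]
33. n18.acc = "wq"  ["wq"]
34. n19.off = "kx"  [terminal]
35. n20.lim = -1  [terminal]
36. n18.live = false  [false]
37. n18.sig = 1  [b.lim + 2]
38. n10.wid = 28  [S₁.wid + 9]
39. n10.hot = true  [S₂.hot == false]
40. n21.lim = 4  [terminal]
41. n9.wid = 16  [S₀.depth + S₁.wid - 10]
42. n9.hot = false  [not S₁.hot]
43. n8.live = false  [S.wid > 16]
44. n8.sig = 26  [S.wid + 10]
45. n0.wid = 29  [S₀.depth + 24]
46. n0.hot = true  [S₁.wid > 18]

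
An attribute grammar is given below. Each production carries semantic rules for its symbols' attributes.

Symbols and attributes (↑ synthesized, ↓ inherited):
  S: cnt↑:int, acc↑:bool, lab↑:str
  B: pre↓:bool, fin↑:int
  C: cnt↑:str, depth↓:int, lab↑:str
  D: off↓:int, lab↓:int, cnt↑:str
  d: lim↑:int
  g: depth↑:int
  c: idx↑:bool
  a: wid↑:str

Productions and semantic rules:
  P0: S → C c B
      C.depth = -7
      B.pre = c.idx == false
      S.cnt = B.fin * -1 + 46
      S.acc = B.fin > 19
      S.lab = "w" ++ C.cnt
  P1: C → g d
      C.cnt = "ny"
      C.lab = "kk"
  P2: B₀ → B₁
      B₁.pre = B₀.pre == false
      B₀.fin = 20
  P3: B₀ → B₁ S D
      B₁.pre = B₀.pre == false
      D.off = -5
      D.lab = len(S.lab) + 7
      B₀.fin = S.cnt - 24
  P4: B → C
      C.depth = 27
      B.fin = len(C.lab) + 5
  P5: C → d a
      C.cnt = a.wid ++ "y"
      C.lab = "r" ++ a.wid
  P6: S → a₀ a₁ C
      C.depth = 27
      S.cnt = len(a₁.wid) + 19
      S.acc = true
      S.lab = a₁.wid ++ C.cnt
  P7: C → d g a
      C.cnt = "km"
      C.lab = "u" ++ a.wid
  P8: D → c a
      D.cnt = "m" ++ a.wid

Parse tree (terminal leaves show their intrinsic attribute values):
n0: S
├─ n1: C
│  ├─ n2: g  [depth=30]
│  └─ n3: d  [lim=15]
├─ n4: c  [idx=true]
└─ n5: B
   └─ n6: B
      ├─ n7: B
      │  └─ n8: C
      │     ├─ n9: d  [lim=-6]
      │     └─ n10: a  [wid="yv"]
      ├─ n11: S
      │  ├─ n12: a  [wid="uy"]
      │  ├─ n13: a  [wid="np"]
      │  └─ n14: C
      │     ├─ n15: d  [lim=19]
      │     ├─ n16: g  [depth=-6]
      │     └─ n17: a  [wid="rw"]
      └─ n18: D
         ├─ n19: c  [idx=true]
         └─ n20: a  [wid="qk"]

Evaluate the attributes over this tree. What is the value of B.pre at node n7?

1. n1.depth = -7  [-7]
2. n2.depth = 30  [terminal]
3. n3.lim = 15  [terminal]
4. n1.cnt = "ny"  ["ny"]
5. n1.lab = "kk"  ["kk"]
6. n4.idx = true  [terminal]
7. n5.pre = false  [c.idx == false]
8. n6.pre = true  [B₀.pre == false]
9. n7.pre = false  [B₀.pre == false]
10. n8.depth = 27  [27]
11. n9.lim = -6  [terminal]
12. n10.wid = "yv"  [terminal]
13. n8.cnt = "yvy"  [a.wid ++ "y"]
14. n8.lab = "ryv"  ["r" ++ a.wid]
15. n7.fin = 8  [len(C.lab) + 5]
16. n12.wid = "uy"  [terminal]
17. n13.wid = "np"  [terminal]
18. n14.depth = 27  [27]
19. n15.lim = 19  [terminal]
20. n16.depth = -6  [terminal]
21. n17.wid = "rw"  [terminal]
22. n14.cnt = "km"  ["km"]
23. n14.lab = "urw"  ["u" ++ a.wid]
24. n11.cnt = 21  [len(a₁.wid) + 19]
25. n11.acc = true  [true]
26. n11.lab = "npkm"  [a₁.wid ++ C.cnt]
27. n18.off = -5  [-5]
28. n18.lab = 11  [len(S.lab) + 7]
29. n19.idx = true  [terminal]
30. n20.wid = "qk"  [terminal]
31. n18.cnt = "mqk"  ["m" ++ a.wid]
32. n6.fin = -3  [S.cnt - 24]
33. n5.fin = 20  [20]
34. n0.cnt = 26  [B.fin * -1 + 46]
35. n0.acc = true  [B.fin > 19]
36. n0.lab = "wny"  ["w" ++ C.cnt]

false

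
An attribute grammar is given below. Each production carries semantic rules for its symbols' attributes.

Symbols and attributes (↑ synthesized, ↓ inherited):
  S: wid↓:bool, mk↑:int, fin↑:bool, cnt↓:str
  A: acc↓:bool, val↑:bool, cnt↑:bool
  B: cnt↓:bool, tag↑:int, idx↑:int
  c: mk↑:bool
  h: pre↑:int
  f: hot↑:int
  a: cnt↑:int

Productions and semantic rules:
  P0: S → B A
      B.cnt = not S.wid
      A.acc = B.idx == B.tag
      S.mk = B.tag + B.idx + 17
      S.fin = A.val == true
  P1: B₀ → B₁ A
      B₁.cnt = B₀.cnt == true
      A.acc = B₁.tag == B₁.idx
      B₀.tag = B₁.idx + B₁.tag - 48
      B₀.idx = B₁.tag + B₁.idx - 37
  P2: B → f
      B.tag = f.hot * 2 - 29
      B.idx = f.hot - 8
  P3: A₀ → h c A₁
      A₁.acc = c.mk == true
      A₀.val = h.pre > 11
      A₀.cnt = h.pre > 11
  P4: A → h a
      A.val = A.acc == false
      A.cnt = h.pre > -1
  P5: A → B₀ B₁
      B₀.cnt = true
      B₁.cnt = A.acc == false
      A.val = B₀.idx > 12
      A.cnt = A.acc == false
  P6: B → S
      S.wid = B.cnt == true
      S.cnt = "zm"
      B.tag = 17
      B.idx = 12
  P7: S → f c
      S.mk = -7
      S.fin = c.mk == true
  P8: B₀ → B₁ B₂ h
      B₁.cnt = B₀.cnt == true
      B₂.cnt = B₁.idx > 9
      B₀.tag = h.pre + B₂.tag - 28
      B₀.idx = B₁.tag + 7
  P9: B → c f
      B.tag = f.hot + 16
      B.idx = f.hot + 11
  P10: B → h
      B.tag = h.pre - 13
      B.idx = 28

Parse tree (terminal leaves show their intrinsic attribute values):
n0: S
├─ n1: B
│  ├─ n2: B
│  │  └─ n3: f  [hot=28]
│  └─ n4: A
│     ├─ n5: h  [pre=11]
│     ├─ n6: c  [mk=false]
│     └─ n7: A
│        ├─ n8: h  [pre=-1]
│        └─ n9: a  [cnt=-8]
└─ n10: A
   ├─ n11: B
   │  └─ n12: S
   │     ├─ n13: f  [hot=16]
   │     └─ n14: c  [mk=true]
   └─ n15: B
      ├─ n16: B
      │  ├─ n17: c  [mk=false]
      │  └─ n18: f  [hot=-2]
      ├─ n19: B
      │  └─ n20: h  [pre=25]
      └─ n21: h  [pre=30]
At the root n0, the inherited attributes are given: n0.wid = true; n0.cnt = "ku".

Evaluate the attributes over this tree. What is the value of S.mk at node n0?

26

1. n0.wid = true  [given at root]
2. n0.cnt = "ku"  [given at root]
3. n1.cnt = false  [not S.wid]
4. n2.cnt = false  [B₀.cnt == true]
5. n3.hot = 28  [terminal]
6. n2.tag = 27  [f.hot * 2 - 29]
7. n2.idx = 20  [f.hot - 8]
8. n4.acc = false  [B₁.tag == B₁.idx]
9. n5.pre = 11  [terminal]
10. n6.mk = false  [terminal]
11. n7.acc = false  [c.mk == true]
12. n8.pre = -1  [terminal]
13. n9.cnt = -8  [terminal]
14. n7.val = true  [A.acc == false]
15. n7.cnt = false  [h.pre > -1]
16. n4.val = false  [h.pre > 11]
17. n4.cnt = false  [h.pre > 11]
18. n1.tag = -1  [B₁.idx + B₁.tag - 48]
19. n1.idx = 10  [B₁.tag + B₁.idx - 37]
20. n10.acc = false  [B.idx == B.tag]
21. n11.cnt = true  [true]
22. n12.wid = true  [B.cnt == true]
23. n12.cnt = "zm"  ["zm"]
24. n13.hot = 16  [terminal]
25. n14.mk = true  [terminal]
26. n12.mk = -7  [-7]
27. n12.fin = true  [c.mk == true]
28. n11.tag = 17  [17]
29. n11.idx = 12  [12]
30. n15.cnt = true  [A.acc == false]
31. n16.cnt = true  [B₀.cnt == true]
32. n17.mk = false  [terminal]
33. n18.hot = -2  [terminal]
34. n16.tag = 14  [f.hot + 16]
35. n16.idx = 9  [f.hot + 11]
36. n19.cnt = false  [B₁.idx > 9]
37. n20.pre = 25  [terminal]
38. n19.tag = 12  [h.pre - 13]
39. n19.idx = 28  [28]
40. n21.pre = 30  [terminal]
41. n15.tag = 14  [h.pre + B₂.tag - 28]
42. n15.idx = 21  [B₁.tag + 7]
43. n10.val = false  [B₀.idx > 12]
44. n10.cnt = true  [A.acc == false]
45. n0.mk = 26  [B.tag + B.idx + 17]
46. n0.fin = false  [A.val == true]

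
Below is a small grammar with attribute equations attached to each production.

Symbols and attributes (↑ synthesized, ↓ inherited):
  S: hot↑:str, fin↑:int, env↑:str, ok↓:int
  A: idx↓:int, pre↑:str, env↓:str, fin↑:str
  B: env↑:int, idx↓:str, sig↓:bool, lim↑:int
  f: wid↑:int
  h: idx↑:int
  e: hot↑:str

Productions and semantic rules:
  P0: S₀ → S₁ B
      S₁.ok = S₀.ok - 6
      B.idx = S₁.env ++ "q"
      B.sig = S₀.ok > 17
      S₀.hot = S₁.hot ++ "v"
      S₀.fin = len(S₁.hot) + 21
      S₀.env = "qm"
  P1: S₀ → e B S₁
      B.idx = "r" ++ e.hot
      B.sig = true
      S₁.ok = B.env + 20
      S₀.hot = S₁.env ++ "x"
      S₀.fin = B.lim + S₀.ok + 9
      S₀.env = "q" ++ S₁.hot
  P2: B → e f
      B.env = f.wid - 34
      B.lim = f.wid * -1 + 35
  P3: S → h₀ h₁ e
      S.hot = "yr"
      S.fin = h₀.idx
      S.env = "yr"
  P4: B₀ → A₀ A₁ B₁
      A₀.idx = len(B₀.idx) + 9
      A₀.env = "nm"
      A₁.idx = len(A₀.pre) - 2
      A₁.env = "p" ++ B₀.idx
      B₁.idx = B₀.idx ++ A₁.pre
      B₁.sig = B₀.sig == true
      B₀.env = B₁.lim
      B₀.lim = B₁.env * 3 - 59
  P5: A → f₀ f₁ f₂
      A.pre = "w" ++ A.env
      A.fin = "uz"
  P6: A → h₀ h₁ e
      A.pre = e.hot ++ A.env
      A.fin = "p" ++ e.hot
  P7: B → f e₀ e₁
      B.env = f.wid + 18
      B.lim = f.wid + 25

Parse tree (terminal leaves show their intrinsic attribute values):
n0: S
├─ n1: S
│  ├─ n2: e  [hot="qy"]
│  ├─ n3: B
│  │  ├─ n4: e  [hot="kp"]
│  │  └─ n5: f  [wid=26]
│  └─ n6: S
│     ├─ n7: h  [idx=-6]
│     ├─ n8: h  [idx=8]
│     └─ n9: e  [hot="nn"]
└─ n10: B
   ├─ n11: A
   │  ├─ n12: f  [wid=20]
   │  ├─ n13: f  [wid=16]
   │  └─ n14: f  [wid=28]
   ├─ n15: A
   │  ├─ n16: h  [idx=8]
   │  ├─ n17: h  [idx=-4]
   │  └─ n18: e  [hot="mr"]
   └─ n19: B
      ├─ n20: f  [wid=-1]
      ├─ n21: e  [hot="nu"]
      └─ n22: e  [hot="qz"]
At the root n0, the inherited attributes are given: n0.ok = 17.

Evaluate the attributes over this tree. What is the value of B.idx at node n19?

1. n0.ok = 17  [given at root]
2. n1.ok = 11  [S₀.ok - 6]
3. n2.hot = "qy"  [terminal]
4. n3.idx = "rqy"  ["r" ++ e.hot]
5. n3.sig = true  [true]
6. n4.hot = "kp"  [terminal]
7. n5.wid = 26  [terminal]
8. n3.env = -8  [f.wid - 34]
9. n3.lim = 9  [f.wid * -1 + 35]
10. n6.ok = 12  [B.env + 20]
11. n7.idx = -6  [terminal]
12. n8.idx = 8  [terminal]
13. n9.hot = "nn"  [terminal]
14. n6.hot = "yr"  ["yr"]
15. n6.fin = -6  [h₀.idx]
16. n6.env = "yr"  ["yr"]
17. n1.hot = "yrx"  [S₁.env ++ "x"]
18. n1.fin = 29  [B.lim + S₀.ok + 9]
19. n1.env = "qyr"  ["q" ++ S₁.hot]
20. n10.idx = "qyrq"  [S₁.env ++ "q"]
21. n10.sig = false  [S₀.ok > 17]
22. n11.idx = 13  [len(B₀.idx) + 9]
23. n11.env = "nm"  ["nm"]
24. n12.wid = 20  [terminal]
25. n13.wid = 16  [terminal]
26. n14.wid = 28  [terminal]
27. n11.pre = "wnm"  ["w" ++ A.env]
28. n11.fin = "uz"  ["uz"]
29. n15.idx = 1  [len(A₀.pre) - 2]
30. n15.env = "pqyrq"  ["p" ++ B₀.idx]
31. n16.idx = 8  [terminal]
32. n17.idx = -4  [terminal]
33. n18.hot = "mr"  [terminal]
34. n15.pre = "mrpqyrq"  [e.hot ++ A.env]
35. n15.fin = "pmr"  ["p" ++ e.hot]
36. n19.idx = "qyrqmrpqyrq"  [B₀.idx ++ A₁.pre]
37. n19.sig = false  [B₀.sig == true]
38. n20.wid = -1  [terminal]
39. n21.hot = "nu"  [terminal]
40. n22.hot = "qz"  [terminal]
41. n19.env = 17  [f.wid + 18]
42. n19.lim = 24  [f.wid + 25]
43. n10.env = 24  [B₁.lim]
44. n10.lim = -8  [B₁.env * 3 - 59]
45. n0.hot = "yrxv"  [S₁.hot ++ "v"]
46. n0.fin = 24  [len(S₁.hot) + 21]
47. n0.env = "qm"  ["qm"]

"qyrqmrpqyrq"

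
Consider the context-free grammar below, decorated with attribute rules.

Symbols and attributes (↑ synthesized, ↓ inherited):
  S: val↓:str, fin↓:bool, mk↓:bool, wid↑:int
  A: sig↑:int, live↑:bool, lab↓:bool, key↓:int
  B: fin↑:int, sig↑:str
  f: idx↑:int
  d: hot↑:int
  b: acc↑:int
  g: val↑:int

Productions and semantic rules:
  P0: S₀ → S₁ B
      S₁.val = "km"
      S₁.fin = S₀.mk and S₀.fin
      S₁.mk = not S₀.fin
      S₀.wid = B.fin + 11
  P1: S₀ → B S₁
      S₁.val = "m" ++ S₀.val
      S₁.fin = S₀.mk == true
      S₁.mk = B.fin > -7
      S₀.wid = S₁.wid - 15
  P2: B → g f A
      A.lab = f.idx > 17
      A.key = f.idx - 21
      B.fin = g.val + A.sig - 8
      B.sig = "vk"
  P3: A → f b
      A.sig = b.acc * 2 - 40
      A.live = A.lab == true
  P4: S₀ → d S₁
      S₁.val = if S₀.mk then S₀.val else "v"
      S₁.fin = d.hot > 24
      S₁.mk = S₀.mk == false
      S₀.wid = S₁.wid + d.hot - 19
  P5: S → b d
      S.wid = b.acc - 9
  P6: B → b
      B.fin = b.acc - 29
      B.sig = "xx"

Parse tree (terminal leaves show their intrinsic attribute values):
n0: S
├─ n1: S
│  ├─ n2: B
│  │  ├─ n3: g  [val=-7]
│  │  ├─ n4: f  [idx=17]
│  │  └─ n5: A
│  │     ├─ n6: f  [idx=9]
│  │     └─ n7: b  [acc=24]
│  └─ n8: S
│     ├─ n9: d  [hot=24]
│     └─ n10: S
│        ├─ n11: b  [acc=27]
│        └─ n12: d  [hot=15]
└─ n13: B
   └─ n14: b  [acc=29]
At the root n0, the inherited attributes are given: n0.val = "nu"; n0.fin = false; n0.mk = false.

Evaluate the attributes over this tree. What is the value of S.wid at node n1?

8

1. n0.val = "nu"  [given at root]
2. n0.fin = false  [given at root]
3. n0.mk = false  [given at root]
4. n1.val = "km"  ["km"]
5. n1.fin = false  [S₀.mk and S₀.fin]
6. n1.mk = true  [not S₀.fin]
7. n3.val = -7  [terminal]
8. n4.idx = 17  [terminal]
9. n5.lab = false  [f.idx > 17]
10. n5.key = -4  [f.idx - 21]
11. n6.idx = 9  [terminal]
12. n7.acc = 24  [terminal]
13. n5.sig = 8  [b.acc * 2 - 40]
14. n5.live = false  [A.lab == true]
15. n2.fin = -7  [g.val + A.sig - 8]
16. n2.sig = "vk"  ["vk"]
17. n8.val = "mkm"  ["m" ++ S₀.val]
18. n8.fin = true  [S₀.mk == true]
19. n8.mk = false  [B.fin > -7]
20. n9.hot = 24  [terminal]
21. n10.val = "v"  [if S₀.mk then S₀.val else "v"]
22. n10.fin = false  [d.hot > 24]
23. n10.mk = true  [S₀.mk == false]
24. n11.acc = 27  [terminal]
25. n12.hot = 15  [terminal]
26. n10.wid = 18  [b.acc - 9]
27. n8.wid = 23  [S₁.wid + d.hot - 19]
28. n1.wid = 8  [S₁.wid - 15]
29. n14.acc = 29  [terminal]
30. n13.fin = 0  [b.acc - 29]
31. n13.sig = "xx"  ["xx"]
32. n0.wid = 11  [B.fin + 11]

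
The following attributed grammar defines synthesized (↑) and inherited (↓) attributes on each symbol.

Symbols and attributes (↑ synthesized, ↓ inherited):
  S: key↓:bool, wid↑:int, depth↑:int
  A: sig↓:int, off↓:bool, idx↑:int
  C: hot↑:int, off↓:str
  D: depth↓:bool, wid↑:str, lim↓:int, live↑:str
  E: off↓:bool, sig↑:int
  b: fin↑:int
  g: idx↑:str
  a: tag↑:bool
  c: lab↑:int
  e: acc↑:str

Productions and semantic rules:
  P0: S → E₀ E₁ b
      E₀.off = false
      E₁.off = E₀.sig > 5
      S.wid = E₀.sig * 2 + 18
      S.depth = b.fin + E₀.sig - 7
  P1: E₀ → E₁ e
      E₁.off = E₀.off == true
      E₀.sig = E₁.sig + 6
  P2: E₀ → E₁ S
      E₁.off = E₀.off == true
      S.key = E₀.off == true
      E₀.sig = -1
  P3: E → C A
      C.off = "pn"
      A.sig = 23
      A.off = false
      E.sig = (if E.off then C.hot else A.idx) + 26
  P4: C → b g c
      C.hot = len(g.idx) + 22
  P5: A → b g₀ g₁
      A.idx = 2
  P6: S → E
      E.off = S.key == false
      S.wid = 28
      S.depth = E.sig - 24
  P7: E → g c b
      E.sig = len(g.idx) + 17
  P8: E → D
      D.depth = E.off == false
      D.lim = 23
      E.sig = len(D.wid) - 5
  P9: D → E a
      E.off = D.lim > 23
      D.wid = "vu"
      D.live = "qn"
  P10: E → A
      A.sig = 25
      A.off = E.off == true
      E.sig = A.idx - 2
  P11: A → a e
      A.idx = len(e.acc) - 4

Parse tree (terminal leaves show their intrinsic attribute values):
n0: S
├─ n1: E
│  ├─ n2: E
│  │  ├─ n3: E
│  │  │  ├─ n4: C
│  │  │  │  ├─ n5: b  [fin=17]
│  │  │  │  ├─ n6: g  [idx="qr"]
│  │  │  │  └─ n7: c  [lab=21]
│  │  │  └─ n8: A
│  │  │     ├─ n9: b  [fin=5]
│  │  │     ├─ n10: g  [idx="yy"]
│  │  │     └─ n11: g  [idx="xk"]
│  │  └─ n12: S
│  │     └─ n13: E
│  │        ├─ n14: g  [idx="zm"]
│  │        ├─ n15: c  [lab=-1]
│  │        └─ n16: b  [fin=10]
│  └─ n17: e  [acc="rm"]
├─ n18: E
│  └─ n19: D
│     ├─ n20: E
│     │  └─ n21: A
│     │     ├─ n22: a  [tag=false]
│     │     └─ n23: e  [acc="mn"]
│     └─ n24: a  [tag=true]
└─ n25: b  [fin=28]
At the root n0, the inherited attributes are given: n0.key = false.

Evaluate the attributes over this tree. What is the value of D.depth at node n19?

1. n0.key = false  [given at root]
2. n1.off = false  [false]
3. n2.off = false  [E₀.off == true]
4. n3.off = false  [E₀.off == true]
5. n4.off = "pn"  ["pn"]
6. n5.fin = 17  [terminal]
7. n6.idx = "qr"  [terminal]
8. n7.lab = 21  [terminal]
9. n4.hot = 24  [len(g.idx) + 22]
10. n8.sig = 23  [23]
11. n8.off = false  [false]
12. n9.fin = 5  [terminal]
13. n10.idx = "yy"  [terminal]
14. n11.idx = "xk"  [terminal]
15. n8.idx = 2  [2]
16. n3.sig = 28  [(if E.off then C.hot else A.idx) + 26]
17. n12.key = false  [E₀.off == true]
18. n13.off = true  [S.key == false]
19. n14.idx = "zm"  [terminal]
20. n15.lab = -1  [terminal]
21. n16.fin = 10  [terminal]
22. n13.sig = 19  [len(g.idx) + 17]
23. n12.wid = 28  [28]
24. n12.depth = -5  [E.sig - 24]
25. n2.sig = -1  [-1]
26. n17.acc = "rm"  [terminal]
27. n1.sig = 5  [E₁.sig + 6]
28. n18.off = false  [E₀.sig > 5]
29. n19.depth = true  [E.off == false]
30. n19.lim = 23  [23]
31. n20.off = false  [D.lim > 23]
32. n21.sig = 25  [25]
33. n21.off = false  [E.off == true]
34. n22.tag = false  [terminal]
35. n23.acc = "mn"  [terminal]
36. n21.idx = -2  [len(e.acc) - 4]
37. n20.sig = -4  [A.idx - 2]
38. n24.tag = true  [terminal]
39. n19.wid = "vu"  ["vu"]
40. n19.live = "qn"  ["qn"]
41. n18.sig = -3  [len(D.wid) - 5]
42. n25.fin = 28  [terminal]
43. n0.wid = 28  [E₀.sig * 2 + 18]
44. n0.depth = 26  [b.fin + E₀.sig - 7]

true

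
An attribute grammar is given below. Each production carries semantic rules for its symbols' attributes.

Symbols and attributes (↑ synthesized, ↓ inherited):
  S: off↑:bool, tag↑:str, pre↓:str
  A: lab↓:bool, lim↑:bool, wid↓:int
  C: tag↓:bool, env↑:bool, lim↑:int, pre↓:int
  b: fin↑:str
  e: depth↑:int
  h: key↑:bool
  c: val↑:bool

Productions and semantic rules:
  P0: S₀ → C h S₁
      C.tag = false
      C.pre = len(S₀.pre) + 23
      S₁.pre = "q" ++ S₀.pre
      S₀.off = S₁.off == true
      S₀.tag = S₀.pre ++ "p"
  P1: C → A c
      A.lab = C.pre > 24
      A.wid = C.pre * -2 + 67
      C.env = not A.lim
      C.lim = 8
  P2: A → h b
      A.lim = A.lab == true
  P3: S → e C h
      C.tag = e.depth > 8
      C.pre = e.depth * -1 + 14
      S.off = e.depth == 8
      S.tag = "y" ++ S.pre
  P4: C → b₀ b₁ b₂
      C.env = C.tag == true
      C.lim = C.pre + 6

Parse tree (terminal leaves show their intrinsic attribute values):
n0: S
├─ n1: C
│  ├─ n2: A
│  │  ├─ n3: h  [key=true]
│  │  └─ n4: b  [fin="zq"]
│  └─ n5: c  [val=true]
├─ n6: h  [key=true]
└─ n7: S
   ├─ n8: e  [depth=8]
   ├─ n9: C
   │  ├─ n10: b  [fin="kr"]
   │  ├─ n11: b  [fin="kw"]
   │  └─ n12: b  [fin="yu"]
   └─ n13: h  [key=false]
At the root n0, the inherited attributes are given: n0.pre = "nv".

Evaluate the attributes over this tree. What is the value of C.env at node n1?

1. n0.pre = "nv"  [given at root]
2. n1.tag = false  [false]
3. n1.pre = 25  [len(S₀.pre) + 23]
4. n2.lab = true  [C.pre > 24]
5. n2.wid = 17  [C.pre * -2 + 67]
6. n3.key = true  [terminal]
7. n4.fin = "zq"  [terminal]
8. n2.lim = true  [A.lab == true]
9. n5.val = true  [terminal]
10. n1.env = false  [not A.lim]
11. n1.lim = 8  [8]
12. n6.key = true  [terminal]
13. n7.pre = "qnv"  ["q" ++ S₀.pre]
14. n8.depth = 8  [terminal]
15. n9.tag = false  [e.depth > 8]
16. n9.pre = 6  [e.depth * -1 + 14]
17. n10.fin = "kr"  [terminal]
18. n11.fin = "kw"  [terminal]
19. n12.fin = "yu"  [terminal]
20. n9.env = false  [C.tag == true]
21. n9.lim = 12  [C.pre + 6]
22. n13.key = false  [terminal]
23. n7.off = true  [e.depth == 8]
24. n7.tag = "yqnv"  ["y" ++ S.pre]
25. n0.off = true  [S₁.off == true]
26. n0.tag = "nvp"  [S₀.pre ++ "p"]

false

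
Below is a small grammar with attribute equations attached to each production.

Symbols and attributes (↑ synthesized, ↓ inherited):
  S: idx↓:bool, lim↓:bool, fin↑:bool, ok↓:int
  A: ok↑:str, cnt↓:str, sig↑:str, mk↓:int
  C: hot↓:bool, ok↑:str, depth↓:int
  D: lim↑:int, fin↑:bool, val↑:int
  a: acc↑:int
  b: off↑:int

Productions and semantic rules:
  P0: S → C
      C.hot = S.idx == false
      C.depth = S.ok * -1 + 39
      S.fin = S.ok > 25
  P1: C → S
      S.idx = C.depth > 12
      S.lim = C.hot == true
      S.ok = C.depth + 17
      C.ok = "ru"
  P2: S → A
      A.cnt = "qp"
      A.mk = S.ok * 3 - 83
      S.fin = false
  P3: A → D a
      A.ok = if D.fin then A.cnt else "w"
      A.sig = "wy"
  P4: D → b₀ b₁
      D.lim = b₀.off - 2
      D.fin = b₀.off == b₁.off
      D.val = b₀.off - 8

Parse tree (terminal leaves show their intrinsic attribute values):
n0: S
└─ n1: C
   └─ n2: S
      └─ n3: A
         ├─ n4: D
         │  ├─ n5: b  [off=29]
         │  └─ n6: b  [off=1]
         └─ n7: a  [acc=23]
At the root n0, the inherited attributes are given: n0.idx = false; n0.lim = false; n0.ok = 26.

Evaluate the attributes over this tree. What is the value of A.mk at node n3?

7

1. n0.idx = false  [given at root]
2. n0.lim = false  [given at root]
3. n0.ok = 26  [given at root]
4. n1.hot = true  [S.idx == false]
5. n1.depth = 13  [S.ok * -1 + 39]
6. n2.idx = true  [C.depth > 12]
7. n2.lim = true  [C.hot == true]
8. n2.ok = 30  [C.depth + 17]
9. n3.cnt = "qp"  ["qp"]
10. n3.mk = 7  [S.ok * 3 - 83]
11. n5.off = 29  [terminal]
12. n6.off = 1  [terminal]
13. n4.lim = 27  [b₀.off - 2]
14. n4.fin = false  [b₀.off == b₁.off]
15. n4.val = 21  [b₀.off - 8]
16. n7.acc = 23  [terminal]
17. n3.ok = "w"  [if D.fin then A.cnt else "w"]
18. n3.sig = "wy"  ["wy"]
19. n2.fin = false  [false]
20. n1.ok = "ru"  ["ru"]
21. n0.fin = true  [S.ok > 25]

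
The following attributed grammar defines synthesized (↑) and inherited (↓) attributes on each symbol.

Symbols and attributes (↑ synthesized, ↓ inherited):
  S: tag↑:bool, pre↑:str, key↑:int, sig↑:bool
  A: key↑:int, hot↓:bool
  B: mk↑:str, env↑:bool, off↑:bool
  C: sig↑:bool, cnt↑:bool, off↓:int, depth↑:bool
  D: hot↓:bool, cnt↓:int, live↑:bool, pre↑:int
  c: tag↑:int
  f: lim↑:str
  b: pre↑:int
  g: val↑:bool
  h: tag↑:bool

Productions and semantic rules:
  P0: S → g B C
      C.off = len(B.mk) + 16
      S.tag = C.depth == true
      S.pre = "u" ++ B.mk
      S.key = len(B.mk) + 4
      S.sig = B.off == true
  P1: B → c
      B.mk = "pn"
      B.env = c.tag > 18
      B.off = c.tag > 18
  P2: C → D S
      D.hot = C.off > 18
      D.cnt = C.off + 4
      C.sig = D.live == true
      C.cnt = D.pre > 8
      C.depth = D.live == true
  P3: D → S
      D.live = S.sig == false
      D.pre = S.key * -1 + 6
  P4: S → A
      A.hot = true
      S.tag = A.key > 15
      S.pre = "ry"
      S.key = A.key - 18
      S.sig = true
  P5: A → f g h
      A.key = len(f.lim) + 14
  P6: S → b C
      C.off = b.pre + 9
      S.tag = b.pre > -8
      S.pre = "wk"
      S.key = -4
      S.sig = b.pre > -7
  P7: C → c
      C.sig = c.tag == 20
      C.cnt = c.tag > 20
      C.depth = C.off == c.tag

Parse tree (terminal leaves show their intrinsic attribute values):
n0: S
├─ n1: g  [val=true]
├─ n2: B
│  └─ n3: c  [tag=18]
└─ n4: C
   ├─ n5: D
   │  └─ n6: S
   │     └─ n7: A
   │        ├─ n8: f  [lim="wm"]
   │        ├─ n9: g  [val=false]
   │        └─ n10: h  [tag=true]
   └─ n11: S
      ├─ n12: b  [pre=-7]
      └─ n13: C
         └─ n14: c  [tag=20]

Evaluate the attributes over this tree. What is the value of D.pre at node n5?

8

1. n1.val = true  [terminal]
2. n3.tag = 18  [terminal]
3. n2.mk = "pn"  ["pn"]
4. n2.env = false  [c.tag > 18]
5. n2.off = false  [c.tag > 18]
6. n4.off = 18  [len(B.mk) + 16]
7. n5.hot = false  [C.off > 18]
8. n5.cnt = 22  [C.off + 4]
9. n7.hot = true  [true]
10. n8.lim = "wm"  [terminal]
11. n9.val = false  [terminal]
12. n10.tag = true  [terminal]
13. n7.key = 16  [len(f.lim) + 14]
14. n6.tag = true  [A.key > 15]
15. n6.pre = "ry"  ["ry"]
16. n6.key = -2  [A.key - 18]
17. n6.sig = true  [true]
18. n5.live = false  [S.sig == false]
19. n5.pre = 8  [S.key * -1 + 6]
20. n12.pre = -7  [terminal]
21. n13.off = 2  [b.pre + 9]
22. n14.tag = 20  [terminal]
23. n13.sig = true  [c.tag == 20]
24. n13.cnt = false  [c.tag > 20]
25. n13.depth = false  [C.off == c.tag]
26. n11.tag = true  [b.pre > -8]
27. n11.pre = "wk"  ["wk"]
28. n11.key = -4  [-4]
29. n11.sig = false  [b.pre > -7]
30. n4.sig = false  [D.live == true]
31. n4.cnt = false  [D.pre > 8]
32. n4.depth = false  [D.live == true]
33. n0.tag = false  [C.depth == true]
34. n0.pre = "upn"  ["u" ++ B.mk]
35. n0.key = 6  [len(B.mk) + 4]
36. n0.sig = false  [B.off == true]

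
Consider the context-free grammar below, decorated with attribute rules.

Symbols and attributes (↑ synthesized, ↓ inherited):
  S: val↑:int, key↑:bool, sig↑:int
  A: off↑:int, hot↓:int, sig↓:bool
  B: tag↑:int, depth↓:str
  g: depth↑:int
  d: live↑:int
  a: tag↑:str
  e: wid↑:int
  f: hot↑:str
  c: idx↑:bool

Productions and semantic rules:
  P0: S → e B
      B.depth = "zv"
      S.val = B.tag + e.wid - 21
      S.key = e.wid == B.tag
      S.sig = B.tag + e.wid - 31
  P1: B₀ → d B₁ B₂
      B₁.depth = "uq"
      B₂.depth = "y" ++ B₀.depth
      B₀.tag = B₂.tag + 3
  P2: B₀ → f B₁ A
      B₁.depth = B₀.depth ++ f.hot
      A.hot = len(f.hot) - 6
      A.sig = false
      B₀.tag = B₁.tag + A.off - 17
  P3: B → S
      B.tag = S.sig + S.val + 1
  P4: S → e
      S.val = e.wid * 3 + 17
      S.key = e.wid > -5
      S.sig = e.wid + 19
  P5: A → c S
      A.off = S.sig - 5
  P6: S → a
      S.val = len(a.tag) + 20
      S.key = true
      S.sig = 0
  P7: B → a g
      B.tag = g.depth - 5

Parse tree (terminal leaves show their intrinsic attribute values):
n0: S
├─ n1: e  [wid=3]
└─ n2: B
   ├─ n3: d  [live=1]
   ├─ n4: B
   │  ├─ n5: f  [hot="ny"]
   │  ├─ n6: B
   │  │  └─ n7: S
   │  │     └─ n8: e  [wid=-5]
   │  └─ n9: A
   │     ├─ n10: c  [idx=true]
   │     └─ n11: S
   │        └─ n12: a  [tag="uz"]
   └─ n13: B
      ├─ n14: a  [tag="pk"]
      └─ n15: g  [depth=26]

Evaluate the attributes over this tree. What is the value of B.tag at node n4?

-5

1. n1.wid = 3  [terminal]
2. n2.depth = "zv"  ["zv"]
3. n3.live = 1  [terminal]
4. n4.depth = "uq"  ["uq"]
5. n5.hot = "ny"  [terminal]
6. n6.depth = "uqny"  [B₀.depth ++ f.hot]
7. n8.wid = -5  [terminal]
8. n7.val = 2  [e.wid * 3 + 17]
9. n7.key = false  [e.wid > -5]
10. n7.sig = 14  [e.wid + 19]
11. n6.tag = 17  [S.sig + S.val + 1]
12. n9.hot = -4  [len(f.hot) - 6]
13. n9.sig = false  [false]
14. n10.idx = true  [terminal]
15. n12.tag = "uz"  [terminal]
16. n11.val = 22  [len(a.tag) + 20]
17. n11.key = true  [true]
18. n11.sig = 0  [0]
19. n9.off = -5  [S.sig - 5]
20. n4.tag = -5  [B₁.tag + A.off - 17]
21. n13.depth = "yzv"  ["y" ++ B₀.depth]
22. n14.tag = "pk"  [terminal]
23. n15.depth = 26  [terminal]
24. n13.tag = 21  [g.depth - 5]
25. n2.tag = 24  [B₂.tag + 3]
26. n0.val = 6  [B.tag + e.wid - 21]
27. n0.key = false  [e.wid == B.tag]
28. n0.sig = -4  [B.tag + e.wid - 31]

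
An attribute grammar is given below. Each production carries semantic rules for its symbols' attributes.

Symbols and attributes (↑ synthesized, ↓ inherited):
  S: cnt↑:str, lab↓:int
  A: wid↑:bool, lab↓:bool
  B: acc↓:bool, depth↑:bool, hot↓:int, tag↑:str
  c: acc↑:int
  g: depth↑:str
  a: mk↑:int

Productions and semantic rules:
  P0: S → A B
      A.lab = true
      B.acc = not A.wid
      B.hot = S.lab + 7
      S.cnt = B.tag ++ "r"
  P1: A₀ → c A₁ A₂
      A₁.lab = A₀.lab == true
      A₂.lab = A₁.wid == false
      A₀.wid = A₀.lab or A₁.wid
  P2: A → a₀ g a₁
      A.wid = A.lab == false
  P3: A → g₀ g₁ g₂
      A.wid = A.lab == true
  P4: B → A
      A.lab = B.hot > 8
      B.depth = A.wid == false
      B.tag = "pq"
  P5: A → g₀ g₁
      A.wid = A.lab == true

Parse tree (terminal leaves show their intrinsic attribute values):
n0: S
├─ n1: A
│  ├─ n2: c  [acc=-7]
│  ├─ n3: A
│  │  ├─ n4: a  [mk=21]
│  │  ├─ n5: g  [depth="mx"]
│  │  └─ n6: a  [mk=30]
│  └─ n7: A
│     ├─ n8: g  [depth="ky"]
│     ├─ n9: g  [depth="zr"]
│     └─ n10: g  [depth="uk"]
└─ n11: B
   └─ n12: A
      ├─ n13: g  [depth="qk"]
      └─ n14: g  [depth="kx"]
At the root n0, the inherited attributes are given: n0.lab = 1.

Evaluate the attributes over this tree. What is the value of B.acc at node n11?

1. n0.lab = 1  [given at root]
2. n1.lab = true  [true]
3. n2.acc = -7  [terminal]
4. n3.lab = true  [A₀.lab == true]
5. n4.mk = 21  [terminal]
6. n5.depth = "mx"  [terminal]
7. n6.mk = 30  [terminal]
8. n3.wid = false  [A.lab == false]
9. n7.lab = true  [A₁.wid == false]
10. n8.depth = "ky"  [terminal]
11. n9.depth = "zr"  [terminal]
12. n10.depth = "uk"  [terminal]
13. n7.wid = true  [A.lab == true]
14. n1.wid = true  [A₀.lab or A₁.wid]
15. n11.acc = false  [not A.wid]
16. n11.hot = 8  [S.lab + 7]
17. n12.lab = false  [B.hot > 8]
18. n13.depth = "qk"  [terminal]
19. n14.depth = "kx"  [terminal]
20. n12.wid = false  [A.lab == true]
21. n11.depth = true  [A.wid == false]
22. n11.tag = "pq"  ["pq"]
23. n0.cnt = "pqr"  [B.tag ++ "r"]

false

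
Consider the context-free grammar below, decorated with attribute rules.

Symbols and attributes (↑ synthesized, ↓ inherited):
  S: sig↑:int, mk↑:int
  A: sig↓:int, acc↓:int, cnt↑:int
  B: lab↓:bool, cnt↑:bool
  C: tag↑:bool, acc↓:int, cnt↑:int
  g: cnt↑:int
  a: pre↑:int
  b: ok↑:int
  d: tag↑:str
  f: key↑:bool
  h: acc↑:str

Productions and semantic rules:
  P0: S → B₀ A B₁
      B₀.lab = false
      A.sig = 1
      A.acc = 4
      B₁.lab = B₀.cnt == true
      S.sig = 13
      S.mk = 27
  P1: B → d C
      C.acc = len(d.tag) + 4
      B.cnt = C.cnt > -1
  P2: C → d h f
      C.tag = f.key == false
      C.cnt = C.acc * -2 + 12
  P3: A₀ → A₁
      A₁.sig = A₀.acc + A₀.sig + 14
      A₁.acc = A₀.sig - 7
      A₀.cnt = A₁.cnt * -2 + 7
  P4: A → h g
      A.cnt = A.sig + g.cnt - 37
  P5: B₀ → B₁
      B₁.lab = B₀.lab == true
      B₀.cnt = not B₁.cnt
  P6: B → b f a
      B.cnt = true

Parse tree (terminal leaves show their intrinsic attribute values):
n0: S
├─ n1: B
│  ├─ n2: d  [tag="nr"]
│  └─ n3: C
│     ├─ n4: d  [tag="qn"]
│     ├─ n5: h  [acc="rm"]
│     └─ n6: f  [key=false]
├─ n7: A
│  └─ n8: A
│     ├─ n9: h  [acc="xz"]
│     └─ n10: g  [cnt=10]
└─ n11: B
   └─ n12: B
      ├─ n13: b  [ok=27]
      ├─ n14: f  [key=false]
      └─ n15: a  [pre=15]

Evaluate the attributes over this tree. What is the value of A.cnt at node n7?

23

1. n1.lab = false  [false]
2. n2.tag = "nr"  [terminal]
3. n3.acc = 6  [len(d.tag) + 4]
4. n4.tag = "qn"  [terminal]
5. n5.acc = "rm"  [terminal]
6. n6.key = false  [terminal]
7. n3.tag = true  [f.key == false]
8. n3.cnt = 0  [C.acc * -2 + 12]
9. n1.cnt = true  [C.cnt > -1]
10. n7.sig = 1  [1]
11. n7.acc = 4  [4]
12. n8.sig = 19  [A₀.acc + A₀.sig + 14]
13. n8.acc = -6  [A₀.sig - 7]
14. n9.acc = "xz"  [terminal]
15. n10.cnt = 10  [terminal]
16. n8.cnt = -8  [A.sig + g.cnt - 37]
17. n7.cnt = 23  [A₁.cnt * -2 + 7]
18. n11.lab = true  [B₀.cnt == true]
19. n12.lab = true  [B₀.lab == true]
20. n13.ok = 27  [terminal]
21. n14.key = false  [terminal]
22. n15.pre = 15  [terminal]
23. n12.cnt = true  [true]
24. n11.cnt = false  [not B₁.cnt]
25. n0.sig = 13  [13]
26. n0.mk = 27  [27]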